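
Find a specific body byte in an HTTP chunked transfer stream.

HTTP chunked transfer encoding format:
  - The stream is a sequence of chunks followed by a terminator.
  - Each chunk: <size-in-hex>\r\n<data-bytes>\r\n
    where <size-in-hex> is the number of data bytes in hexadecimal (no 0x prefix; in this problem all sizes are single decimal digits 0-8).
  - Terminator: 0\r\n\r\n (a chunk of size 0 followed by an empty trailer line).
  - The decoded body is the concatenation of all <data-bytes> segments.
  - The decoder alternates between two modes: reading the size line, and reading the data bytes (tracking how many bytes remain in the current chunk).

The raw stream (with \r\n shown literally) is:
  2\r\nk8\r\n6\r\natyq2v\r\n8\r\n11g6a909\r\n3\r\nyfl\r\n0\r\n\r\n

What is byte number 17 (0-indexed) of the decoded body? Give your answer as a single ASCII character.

Answer: f

Derivation:
Chunk 1: stream[0..1]='2' size=0x2=2, data at stream[3..5]='k8' -> body[0..2], body so far='k8'
Chunk 2: stream[7..8]='6' size=0x6=6, data at stream[10..16]='atyq2v' -> body[2..8], body so far='k8atyq2v'
Chunk 3: stream[18..19]='8' size=0x8=8, data at stream[21..29]='11g6a909' -> body[8..16], body so far='k8atyq2v11g6a909'
Chunk 4: stream[31..32]='3' size=0x3=3, data at stream[34..37]='yfl' -> body[16..19], body so far='k8atyq2v11g6a909yfl'
Chunk 5: stream[39..40]='0' size=0 (terminator). Final body='k8atyq2v11g6a909yfl' (19 bytes)
Body byte 17 = 'f'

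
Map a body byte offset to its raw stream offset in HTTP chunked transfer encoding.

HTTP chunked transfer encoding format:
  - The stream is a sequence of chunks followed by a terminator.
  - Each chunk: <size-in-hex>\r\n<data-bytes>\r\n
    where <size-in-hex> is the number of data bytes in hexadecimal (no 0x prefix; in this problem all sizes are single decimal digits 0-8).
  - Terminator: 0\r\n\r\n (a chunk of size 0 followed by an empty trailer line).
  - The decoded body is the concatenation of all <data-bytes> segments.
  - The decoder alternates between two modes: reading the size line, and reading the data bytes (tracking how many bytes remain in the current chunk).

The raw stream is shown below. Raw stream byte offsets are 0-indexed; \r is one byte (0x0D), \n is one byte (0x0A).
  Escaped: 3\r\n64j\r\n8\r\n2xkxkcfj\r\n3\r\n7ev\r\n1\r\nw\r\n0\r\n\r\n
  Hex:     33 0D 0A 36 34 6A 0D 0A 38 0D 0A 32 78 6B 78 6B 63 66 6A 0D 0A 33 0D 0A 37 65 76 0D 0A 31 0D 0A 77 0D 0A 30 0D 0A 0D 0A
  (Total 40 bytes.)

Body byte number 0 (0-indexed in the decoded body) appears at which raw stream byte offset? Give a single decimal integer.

Answer: 3

Derivation:
Chunk 1: stream[0..1]='3' size=0x3=3, data at stream[3..6]='64j' -> body[0..3], body so far='64j'
Chunk 2: stream[8..9]='8' size=0x8=8, data at stream[11..19]='2xkxkcfj' -> body[3..11], body so far='64j2xkxkcfj'
Chunk 3: stream[21..22]='3' size=0x3=3, data at stream[24..27]='7ev' -> body[11..14], body so far='64j2xkxkcfj7ev'
Chunk 4: stream[29..30]='1' size=0x1=1, data at stream[32..33]='w' -> body[14..15], body so far='64j2xkxkcfj7evw'
Chunk 5: stream[35..36]='0' size=0 (terminator). Final body='64j2xkxkcfj7evw' (15 bytes)
Body byte 0 at stream offset 3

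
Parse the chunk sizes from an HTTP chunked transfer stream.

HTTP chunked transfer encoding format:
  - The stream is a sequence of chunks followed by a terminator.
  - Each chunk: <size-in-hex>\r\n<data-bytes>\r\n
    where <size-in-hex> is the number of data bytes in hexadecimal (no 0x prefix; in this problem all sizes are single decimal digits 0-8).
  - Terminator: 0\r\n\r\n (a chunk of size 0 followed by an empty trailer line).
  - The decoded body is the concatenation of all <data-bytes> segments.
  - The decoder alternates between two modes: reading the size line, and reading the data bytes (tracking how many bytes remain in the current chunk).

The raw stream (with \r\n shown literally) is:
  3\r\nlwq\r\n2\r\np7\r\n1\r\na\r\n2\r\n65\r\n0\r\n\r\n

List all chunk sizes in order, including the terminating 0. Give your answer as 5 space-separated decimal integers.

Chunk 1: stream[0..1]='3' size=0x3=3, data at stream[3..6]='lwq' -> body[0..3], body so far='lwq'
Chunk 2: stream[8..9]='2' size=0x2=2, data at stream[11..13]='p7' -> body[3..5], body so far='lwqp7'
Chunk 3: stream[15..16]='1' size=0x1=1, data at stream[18..19]='a' -> body[5..6], body so far='lwqp7a'
Chunk 4: stream[21..22]='2' size=0x2=2, data at stream[24..26]='65' -> body[6..8], body so far='lwqp7a65'
Chunk 5: stream[28..29]='0' size=0 (terminator). Final body='lwqp7a65' (8 bytes)

Answer: 3 2 1 2 0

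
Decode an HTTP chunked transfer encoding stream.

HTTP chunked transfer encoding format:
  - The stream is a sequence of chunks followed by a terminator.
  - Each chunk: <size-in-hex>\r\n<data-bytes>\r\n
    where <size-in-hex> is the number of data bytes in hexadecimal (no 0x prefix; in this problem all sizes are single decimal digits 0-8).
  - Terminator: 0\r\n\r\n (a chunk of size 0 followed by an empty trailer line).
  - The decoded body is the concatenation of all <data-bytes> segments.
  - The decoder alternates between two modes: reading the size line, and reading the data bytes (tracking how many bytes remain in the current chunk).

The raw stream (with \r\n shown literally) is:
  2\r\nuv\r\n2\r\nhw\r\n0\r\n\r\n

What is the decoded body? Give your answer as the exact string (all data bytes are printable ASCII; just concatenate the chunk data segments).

Chunk 1: stream[0..1]='2' size=0x2=2, data at stream[3..5]='uv' -> body[0..2], body so far='uv'
Chunk 2: stream[7..8]='2' size=0x2=2, data at stream[10..12]='hw' -> body[2..4], body so far='uvhw'
Chunk 3: stream[14..15]='0' size=0 (terminator). Final body='uvhw' (4 bytes)

Answer: uvhw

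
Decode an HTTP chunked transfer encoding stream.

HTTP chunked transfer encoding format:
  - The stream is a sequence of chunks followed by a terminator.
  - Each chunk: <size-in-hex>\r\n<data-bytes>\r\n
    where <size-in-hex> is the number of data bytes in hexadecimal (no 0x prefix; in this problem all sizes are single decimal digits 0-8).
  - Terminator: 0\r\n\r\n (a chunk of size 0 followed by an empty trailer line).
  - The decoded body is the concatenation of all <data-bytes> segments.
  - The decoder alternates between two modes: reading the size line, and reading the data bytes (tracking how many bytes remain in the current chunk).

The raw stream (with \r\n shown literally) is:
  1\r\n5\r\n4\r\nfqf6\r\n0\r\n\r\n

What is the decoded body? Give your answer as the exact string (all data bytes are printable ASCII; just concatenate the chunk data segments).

Answer: 5fqf6

Derivation:
Chunk 1: stream[0..1]='1' size=0x1=1, data at stream[3..4]='5' -> body[0..1], body so far='5'
Chunk 2: stream[6..7]='4' size=0x4=4, data at stream[9..13]='fqf6' -> body[1..5], body so far='5fqf6'
Chunk 3: stream[15..16]='0' size=0 (terminator). Final body='5fqf6' (5 bytes)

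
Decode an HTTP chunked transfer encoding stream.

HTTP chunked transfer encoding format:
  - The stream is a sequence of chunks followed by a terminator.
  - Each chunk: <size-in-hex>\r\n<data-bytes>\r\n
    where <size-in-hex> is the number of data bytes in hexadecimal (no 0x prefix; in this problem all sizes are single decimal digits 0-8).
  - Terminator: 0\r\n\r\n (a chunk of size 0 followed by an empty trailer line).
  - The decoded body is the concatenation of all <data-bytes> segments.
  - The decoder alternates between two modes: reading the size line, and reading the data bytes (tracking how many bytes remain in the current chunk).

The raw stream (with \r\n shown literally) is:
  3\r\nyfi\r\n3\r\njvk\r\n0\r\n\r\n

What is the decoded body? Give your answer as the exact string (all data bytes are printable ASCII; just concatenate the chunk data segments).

Chunk 1: stream[0..1]='3' size=0x3=3, data at stream[3..6]='yfi' -> body[0..3], body so far='yfi'
Chunk 2: stream[8..9]='3' size=0x3=3, data at stream[11..14]='jvk' -> body[3..6], body so far='yfijvk'
Chunk 3: stream[16..17]='0' size=0 (terminator). Final body='yfijvk' (6 bytes)

Answer: yfijvk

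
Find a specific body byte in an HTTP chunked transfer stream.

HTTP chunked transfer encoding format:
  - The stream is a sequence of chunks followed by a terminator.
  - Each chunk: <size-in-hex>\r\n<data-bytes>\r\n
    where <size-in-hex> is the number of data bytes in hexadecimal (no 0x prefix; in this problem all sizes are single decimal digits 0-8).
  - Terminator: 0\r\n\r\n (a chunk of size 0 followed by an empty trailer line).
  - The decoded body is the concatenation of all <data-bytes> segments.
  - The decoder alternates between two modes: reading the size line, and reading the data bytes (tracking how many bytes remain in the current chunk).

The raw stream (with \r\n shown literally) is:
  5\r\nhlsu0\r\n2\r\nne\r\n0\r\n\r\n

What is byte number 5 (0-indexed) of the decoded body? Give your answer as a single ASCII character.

Answer: n

Derivation:
Chunk 1: stream[0..1]='5' size=0x5=5, data at stream[3..8]='hlsu0' -> body[0..5], body so far='hlsu0'
Chunk 2: stream[10..11]='2' size=0x2=2, data at stream[13..15]='ne' -> body[5..7], body so far='hlsu0ne'
Chunk 3: stream[17..18]='0' size=0 (terminator). Final body='hlsu0ne' (7 bytes)
Body byte 5 = 'n'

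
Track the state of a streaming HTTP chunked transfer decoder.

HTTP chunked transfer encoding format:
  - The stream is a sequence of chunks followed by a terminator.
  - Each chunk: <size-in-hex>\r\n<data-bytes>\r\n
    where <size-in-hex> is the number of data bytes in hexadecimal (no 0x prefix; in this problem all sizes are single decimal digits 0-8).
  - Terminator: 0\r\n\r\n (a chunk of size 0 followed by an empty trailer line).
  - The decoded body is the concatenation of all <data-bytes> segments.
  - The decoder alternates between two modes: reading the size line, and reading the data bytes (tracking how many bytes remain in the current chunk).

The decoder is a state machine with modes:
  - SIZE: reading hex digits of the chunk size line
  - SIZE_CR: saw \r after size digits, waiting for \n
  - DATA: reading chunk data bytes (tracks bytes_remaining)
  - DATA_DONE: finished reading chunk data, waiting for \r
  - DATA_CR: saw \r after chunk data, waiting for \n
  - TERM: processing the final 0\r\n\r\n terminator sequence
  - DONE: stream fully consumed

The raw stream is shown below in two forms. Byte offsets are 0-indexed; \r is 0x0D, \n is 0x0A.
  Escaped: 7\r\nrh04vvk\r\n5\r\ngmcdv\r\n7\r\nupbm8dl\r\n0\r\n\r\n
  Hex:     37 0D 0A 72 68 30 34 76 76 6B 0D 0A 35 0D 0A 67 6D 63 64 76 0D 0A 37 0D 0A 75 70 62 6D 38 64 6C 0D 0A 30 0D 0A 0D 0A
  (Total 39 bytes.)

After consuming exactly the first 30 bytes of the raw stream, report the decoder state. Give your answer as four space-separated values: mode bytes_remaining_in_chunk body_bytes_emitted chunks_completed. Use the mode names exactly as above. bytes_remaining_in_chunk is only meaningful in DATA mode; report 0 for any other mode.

Byte 0 = '7': mode=SIZE remaining=0 emitted=0 chunks_done=0
Byte 1 = 0x0D: mode=SIZE_CR remaining=0 emitted=0 chunks_done=0
Byte 2 = 0x0A: mode=DATA remaining=7 emitted=0 chunks_done=0
Byte 3 = 'r': mode=DATA remaining=6 emitted=1 chunks_done=0
Byte 4 = 'h': mode=DATA remaining=5 emitted=2 chunks_done=0
Byte 5 = '0': mode=DATA remaining=4 emitted=3 chunks_done=0
Byte 6 = '4': mode=DATA remaining=3 emitted=4 chunks_done=0
Byte 7 = 'v': mode=DATA remaining=2 emitted=5 chunks_done=0
Byte 8 = 'v': mode=DATA remaining=1 emitted=6 chunks_done=0
Byte 9 = 'k': mode=DATA_DONE remaining=0 emitted=7 chunks_done=0
Byte 10 = 0x0D: mode=DATA_CR remaining=0 emitted=7 chunks_done=0
Byte 11 = 0x0A: mode=SIZE remaining=0 emitted=7 chunks_done=1
Byte 12 = '5': mode=SIZE remaining=0 emitted=7 chunks_done=1
Byte 13 = 0x0D: mode=SIZE_CR remaining=0 emitted=7 chunks_done=1
Byte 14 = 0x0A: mode=DATA remaining=5 emitted=7 chunks_done=1
Byte 15 = 'g': mode=DATA remaining=4 emitted=8 chunks_done=1
Byte 16 = 'm': mode=DATA remaining=3 emitted=9 chunks_done=1
Byte 17 = 'c': mode=DATA remaining=2 emitted=10 chunks_done=1
Byte 18 = 'd': mode=DATA remaining=1 emitted=11 chunks_done=1
Byte 19 = 'v': mode=DATA_DONE remaining=0 emitted=12 chunks_done=1
Byte 20 = 0x0D: mode=DATA_CR remaining=0 emitted=12 chunks_done=1
Byte 21 = 0x0A: mode=SIZE remaining=0 emitted=12 chunks_done=2
Byte 22 = '7': mode=SIZE remaining=0 emitted=12 chunks_done=2
Byte 23 = 0x0D: mode=SIZE_CR remaining=0 emitted=12 chunks_done=2
Byte 24 = 0x0A: mode=DATA remaining=7 emitted=12 chunks_done=2
Byte 25 = 'u': mode=DATA remaining=6 emitted=13 chunks_done=2
Byte 26 = 'p': mode=DATA remaining=5 emitted=14 chunks_done=2
Byte 27 = 'b': mode=DATA remaining=4 emitted=15 chunks_done=2
Byte 28 = 'm': mode=DATA remaining=3 emitted=16 chunks_done=2
Byte 29 = '8': mode=DATA remaining=2 emitted=17 chunks_done=2

Answer: DATA 2 17 2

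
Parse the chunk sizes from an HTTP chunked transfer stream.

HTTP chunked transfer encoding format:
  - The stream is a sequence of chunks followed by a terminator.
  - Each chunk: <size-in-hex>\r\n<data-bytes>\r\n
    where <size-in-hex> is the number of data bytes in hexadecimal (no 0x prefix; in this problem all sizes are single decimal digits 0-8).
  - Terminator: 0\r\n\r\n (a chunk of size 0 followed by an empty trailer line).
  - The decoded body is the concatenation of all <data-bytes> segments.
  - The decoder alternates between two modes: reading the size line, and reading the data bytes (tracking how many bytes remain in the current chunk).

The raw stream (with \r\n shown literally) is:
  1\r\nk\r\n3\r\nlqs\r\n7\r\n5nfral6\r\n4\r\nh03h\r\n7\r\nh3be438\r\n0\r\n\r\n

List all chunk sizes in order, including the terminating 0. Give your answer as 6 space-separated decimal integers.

Answer: 1 3 7 4 7 0

Derivation:
Chunk 1: stream[0..1]='1' size=0x1=1, data at stream[3..4]='k' -> body[0..1], body so far='k'
Chunk 2: stream[6..7]='3' size=0x3=3, data at stream[9..12]='lqs' -> body[1..4], body so far='klqs'
Chunk 3: stream[14..15]='7' size=0x7=7, data at stream[17..24]='5nfral6' -> body[4..11], body so far='klqs5nfral6'
Chunk 4: stream[26..27]='4' size=0x4=4, data at stream[29..33]='h03h' -> body[11..15], body so far='klqs5nfral6h03h'
Chunk 5: stream[35..36]='7' size=0x7=7, data at stream[38..45]='h3be438' -> body[15..22], body so far='klqs5nfral6h03hh3be438'
Chunk 6: stream[47..48]='0' size=0 (terminator). Final body='klqs5nfral6h03hh3be438' (22 bytes)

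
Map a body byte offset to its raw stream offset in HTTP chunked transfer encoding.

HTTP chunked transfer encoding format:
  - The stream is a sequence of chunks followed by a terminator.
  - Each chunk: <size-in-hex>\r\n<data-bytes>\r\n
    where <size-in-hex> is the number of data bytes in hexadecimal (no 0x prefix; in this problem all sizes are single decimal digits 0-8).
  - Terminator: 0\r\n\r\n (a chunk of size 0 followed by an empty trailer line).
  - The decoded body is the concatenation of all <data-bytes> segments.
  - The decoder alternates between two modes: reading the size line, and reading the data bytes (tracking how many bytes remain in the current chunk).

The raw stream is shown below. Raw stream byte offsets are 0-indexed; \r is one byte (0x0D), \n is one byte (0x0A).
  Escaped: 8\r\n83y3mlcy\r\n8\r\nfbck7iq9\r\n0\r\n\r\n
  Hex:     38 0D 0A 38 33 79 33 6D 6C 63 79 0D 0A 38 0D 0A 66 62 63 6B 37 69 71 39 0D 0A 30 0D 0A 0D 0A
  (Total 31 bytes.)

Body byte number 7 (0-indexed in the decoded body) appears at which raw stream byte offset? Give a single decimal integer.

Answer: 10

Derivation:
Chunk 1: stream[0..1]='8' size=0x8=8, data at stream[3..11]='83y3mlcy' -> body[0..8], body so far='83y3mlcy'
Chunk 2: stream[13..14]='8' size=0x8=8, data at stream[16..24]='fbck7iq9' -> body[8..16], body so far='83y3mlcyfbck7iq9'
Chunk 3: stream[26..27]='0' size=0 (terminator). Final body='83y3mlcyfbck7iq9' (16 bytes)
Body byte 7 at stream offset 10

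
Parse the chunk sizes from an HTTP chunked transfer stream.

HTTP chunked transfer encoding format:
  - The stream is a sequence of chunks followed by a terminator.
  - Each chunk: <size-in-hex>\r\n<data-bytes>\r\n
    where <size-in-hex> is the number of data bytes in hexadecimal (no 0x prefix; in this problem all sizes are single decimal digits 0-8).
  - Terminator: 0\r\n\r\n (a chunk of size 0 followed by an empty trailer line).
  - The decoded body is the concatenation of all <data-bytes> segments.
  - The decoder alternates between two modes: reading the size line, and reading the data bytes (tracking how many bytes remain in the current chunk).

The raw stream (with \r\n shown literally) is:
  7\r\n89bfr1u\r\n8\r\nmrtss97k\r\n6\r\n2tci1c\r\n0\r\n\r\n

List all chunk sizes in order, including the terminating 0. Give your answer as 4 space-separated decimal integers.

Answer: 7 8 6 0

Derivation:
Chunk 1: stream[0..1]='7' size=0x7=7, data at stream[3..10]='89bfr1u' -> body[0..7], body so far='89bfr1u'
Chunk 2: stream[12..13]='8' size=0x8=8, data at stream[15..23]='mrtss97k' -> body[7..15], body so far='89bfr1umrtss97k'
Chunk 3: stream[25..26]='6' size=0x6=6, data at stream[28..34]='2tci1c' -> body[15..21], body so far='89bfr1umrtss97k2tci1c'
Chunk 4: stream[36..37]='0' size=0 (terminator). Final body='89bfr1umrtss97k2tci1c' (21 bytes)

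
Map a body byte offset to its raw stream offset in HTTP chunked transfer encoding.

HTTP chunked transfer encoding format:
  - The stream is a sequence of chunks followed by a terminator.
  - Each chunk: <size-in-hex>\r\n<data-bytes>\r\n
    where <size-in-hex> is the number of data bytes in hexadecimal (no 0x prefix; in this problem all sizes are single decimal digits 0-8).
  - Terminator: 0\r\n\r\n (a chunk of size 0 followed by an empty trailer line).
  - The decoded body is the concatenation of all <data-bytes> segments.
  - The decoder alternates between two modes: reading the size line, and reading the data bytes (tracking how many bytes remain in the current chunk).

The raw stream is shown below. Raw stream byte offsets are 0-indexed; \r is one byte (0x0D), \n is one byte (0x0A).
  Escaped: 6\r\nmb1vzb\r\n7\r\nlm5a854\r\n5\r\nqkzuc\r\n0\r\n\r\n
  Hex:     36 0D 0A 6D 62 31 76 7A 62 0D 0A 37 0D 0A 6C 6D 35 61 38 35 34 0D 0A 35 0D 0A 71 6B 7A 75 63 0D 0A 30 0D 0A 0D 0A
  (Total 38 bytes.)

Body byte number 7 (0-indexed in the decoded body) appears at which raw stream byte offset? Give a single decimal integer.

Answer: 15

Derivation:
Chunk 1: stream[0..1]='6' size=0x6=6, data at stream[3..9]='mb1vzb' -> body[0..6], body so far='mb1vzb'
Chunk 2: stream[11..12]='7' size=0x7=7, data at stream[14..21]='lm5a854' -> body[6..13], body so far='mb1vzblm5a854'
Chunk 3: stream[23..24]='5' size=0x5=5, data at stream[26..31]='qkzuc' -> body[13..18], body so far='mb1vzblm5a854qkzuc'
Chunk 4: stream[33..34]='0' size=0 (terminator). Final body='mb1vzblm5a854qkzuc' (18 bytes)
Body byte 7 at stream offset 15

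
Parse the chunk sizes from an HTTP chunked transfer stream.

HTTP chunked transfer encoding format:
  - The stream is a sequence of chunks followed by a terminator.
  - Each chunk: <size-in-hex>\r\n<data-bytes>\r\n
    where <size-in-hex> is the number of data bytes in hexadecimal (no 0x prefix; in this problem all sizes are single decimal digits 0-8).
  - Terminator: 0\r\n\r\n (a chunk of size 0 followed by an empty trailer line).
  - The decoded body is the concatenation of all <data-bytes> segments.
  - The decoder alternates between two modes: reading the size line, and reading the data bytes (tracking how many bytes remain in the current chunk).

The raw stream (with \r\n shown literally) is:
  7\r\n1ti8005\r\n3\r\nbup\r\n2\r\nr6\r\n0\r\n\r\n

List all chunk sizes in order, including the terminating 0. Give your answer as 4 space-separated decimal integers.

Answer: 7 3 2 0

Derivation:
Chunk 1: stream[0..1]='7' size=0x7=7, data at stream[3..10]='1ti8005' -> body[0..7], body so far='1ti8005'
Chunk 2: stream[12..13]='3' size=0x3=3, data at stream[15..18]='bup' -> body[7..10], body so far='1ti8005bup'
Chunk 3: stream[20..21]='2' size=0x2=2, data at stream[23..25]='r6' -> body[10..12], body so far='1ti8005bupr6'
Chunk 4: stream[27..28]='0' size=0 (terminator). Final body='1ti8005bupr6' (12 bytes)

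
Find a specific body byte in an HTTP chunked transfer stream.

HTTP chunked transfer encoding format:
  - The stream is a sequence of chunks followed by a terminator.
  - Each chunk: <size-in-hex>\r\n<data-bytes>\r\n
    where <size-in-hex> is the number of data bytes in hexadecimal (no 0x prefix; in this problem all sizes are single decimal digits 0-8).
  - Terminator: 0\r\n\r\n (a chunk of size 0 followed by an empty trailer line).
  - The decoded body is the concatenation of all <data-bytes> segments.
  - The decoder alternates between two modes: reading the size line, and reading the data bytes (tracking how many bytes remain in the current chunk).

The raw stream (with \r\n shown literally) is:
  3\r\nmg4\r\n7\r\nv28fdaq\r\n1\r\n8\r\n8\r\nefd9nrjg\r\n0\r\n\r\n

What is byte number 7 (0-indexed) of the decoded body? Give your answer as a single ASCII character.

Answer: d

Derivation:
Chunk 1: stream[0..1]='3' size=0x3=3, data at stream[3..6]='mg4' -> body[0..3], body so far='mg4'
Chunk 2: stream[8..9]='7' size=0x7=7, data at stream[11..18]='v28fdaq' -> body[3..10], body so far='mg4v28fdaq'
Chunk 3: stream[20..21]='1' size=0x1=1, data at stream[23..24]='8' -> body[10..11], body so far='mg4v28fdaq8'
Chunk 4: stream[26..27]='8' size=0x8=8, data at stream[29..37]='efd9nrjg' -> body[11..19], body so far='mg4v28fdaq8efd9nrjg'
Chunk 5: stream[39..40]='0' size=0 (terminator). Final body='mg4v28fdaq8efd9nrjg' (19 bytes)
Body byte 7 = 'd'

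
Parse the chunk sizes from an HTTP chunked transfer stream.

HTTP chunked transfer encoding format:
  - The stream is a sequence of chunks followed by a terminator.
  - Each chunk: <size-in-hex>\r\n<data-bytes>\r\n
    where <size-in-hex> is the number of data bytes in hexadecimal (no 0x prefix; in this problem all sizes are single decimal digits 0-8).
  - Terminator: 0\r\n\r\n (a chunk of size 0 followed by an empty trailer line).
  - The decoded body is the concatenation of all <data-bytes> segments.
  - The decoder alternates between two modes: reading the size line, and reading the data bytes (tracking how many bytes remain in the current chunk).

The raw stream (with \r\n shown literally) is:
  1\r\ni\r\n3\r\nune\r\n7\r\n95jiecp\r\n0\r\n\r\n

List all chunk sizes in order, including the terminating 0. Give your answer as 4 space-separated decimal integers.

Chunk 1: stream[0..1]='1' size=0x1=1, data at stream[3..4]='i' -> body[0..1], body so far='i'
Chunk 2: stream[6..7]='3' size=0x3=3, data at stream[9..12]='une' -> body[1..4], body so far='iune'
Chunk 3: stream[14..15]='7' size=0x7=7, data at stream[17..24]='95jiecp' -> body[4..11], body so far='iune95jiecp'
Chunk 4: stream[26..27]='0' size=0 (terminator). Final body='iune95jiecp' (11 bytes)

Answer: 1 3 7 0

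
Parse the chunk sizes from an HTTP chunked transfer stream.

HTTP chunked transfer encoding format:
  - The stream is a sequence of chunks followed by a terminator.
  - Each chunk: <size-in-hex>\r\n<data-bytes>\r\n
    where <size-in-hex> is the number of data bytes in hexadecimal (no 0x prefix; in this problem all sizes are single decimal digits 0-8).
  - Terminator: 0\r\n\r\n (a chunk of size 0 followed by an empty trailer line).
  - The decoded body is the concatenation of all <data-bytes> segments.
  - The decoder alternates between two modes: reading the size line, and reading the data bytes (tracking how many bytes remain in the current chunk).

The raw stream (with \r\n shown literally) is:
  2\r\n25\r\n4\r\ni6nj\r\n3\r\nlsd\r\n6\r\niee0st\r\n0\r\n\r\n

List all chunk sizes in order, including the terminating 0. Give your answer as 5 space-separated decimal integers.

Answer: 2 4 3 6 0

Derivation:
Chunk 1: stream[0..1]='2' size=0x2=2, data at stream[3..5]='25' -> body[0..2], body so far='25'
Chunk 2: stream[7..8]='4' size=0x4=4, data at stream[10..14]='i6nj' -> body[2..6], body so far='25i6nj'
Chunk 3: stream[16..17]='3' size=0x3=3, data at stream[19..22]='lsd' -> body[6..9], body so far='25i6njlsd'
Chunk 4: stream[24..25]='6' size=0x6=6, data at stream[27..33]='iee0st' -> body[9..15], body so far='25i6njlsdiee0st'
Chunk 5: stream[35..36]='0' size=0 (terminator). Final body='25i6njlsdiee0st' (15 bytes)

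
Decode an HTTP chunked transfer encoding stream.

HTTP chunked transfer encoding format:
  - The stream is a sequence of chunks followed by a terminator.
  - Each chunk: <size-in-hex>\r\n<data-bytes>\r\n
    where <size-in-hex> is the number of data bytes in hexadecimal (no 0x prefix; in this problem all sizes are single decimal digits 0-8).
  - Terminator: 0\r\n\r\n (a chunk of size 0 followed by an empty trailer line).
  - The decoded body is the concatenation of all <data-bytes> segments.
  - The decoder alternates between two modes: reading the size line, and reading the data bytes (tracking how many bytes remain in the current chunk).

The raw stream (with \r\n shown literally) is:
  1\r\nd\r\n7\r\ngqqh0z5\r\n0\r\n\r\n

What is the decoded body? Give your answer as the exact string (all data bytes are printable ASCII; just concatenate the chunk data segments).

Chunk 1: stream[0..1]='1' size=0x1=1, data at stream[3..4]='d' -> body[0..1], body so far='d'
Chunk 2: stream[6..7]='7' size=0x7=7, data at stream[9..16]='gqqh0z5' -> body[1..8], body so far='dgqqh0z5'
Chunk 3: stream[18..19]='0' size=0 (terminator). Final body='dgqqh0z5' (8 bytes)

Answer: dgqqh0z5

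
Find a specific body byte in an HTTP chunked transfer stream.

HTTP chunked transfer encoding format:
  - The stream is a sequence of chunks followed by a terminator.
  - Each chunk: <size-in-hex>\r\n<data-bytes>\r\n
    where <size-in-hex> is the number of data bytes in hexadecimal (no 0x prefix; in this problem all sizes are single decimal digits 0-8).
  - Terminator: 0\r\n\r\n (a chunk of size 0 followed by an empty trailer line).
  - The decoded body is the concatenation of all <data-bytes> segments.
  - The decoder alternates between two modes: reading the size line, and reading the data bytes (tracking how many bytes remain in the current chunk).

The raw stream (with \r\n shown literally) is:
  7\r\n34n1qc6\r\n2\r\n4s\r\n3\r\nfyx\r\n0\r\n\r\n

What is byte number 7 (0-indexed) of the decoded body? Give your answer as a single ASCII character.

Chunk 1: stream[0..1]='7' size=0x7=7, data at stream[3..10]='34n1qc6' -> body[0..7], body so far='34n1qc6'
Chunk 2: stream[12..13]='2' size=0x2=2, data at stream[15..17]='4s' -> body[7..9], body so far='34n1qc64s'
Chunk 3: stream[19..20]='3' size=0x3=3, data at stream[22..25]='fyx' -> body[9..12], body so far='34n1qc64sfyx'
Chunk 4: stream[27..28]='0' size=0 (terminator). Final body='34n1qc64sfyx' (12 bytes)
Body byte 7 = '4'

Answer: 4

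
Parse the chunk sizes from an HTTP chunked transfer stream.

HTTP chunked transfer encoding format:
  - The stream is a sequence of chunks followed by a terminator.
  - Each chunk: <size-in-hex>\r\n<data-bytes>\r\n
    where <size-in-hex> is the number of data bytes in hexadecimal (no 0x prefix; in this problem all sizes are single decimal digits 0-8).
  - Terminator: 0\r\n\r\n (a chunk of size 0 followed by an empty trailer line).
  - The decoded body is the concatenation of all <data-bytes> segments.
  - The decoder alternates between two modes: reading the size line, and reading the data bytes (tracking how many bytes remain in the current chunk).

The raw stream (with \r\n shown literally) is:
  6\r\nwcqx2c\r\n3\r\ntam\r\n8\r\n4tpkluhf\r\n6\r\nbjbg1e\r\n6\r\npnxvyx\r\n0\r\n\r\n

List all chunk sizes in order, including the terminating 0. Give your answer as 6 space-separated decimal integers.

Chunk 1: stream[0..1]='6' size=0x6=6, data at stream[3..9]='wcqx2c' -> body[0..6], body so far='wcqx2c'
Chunk 2: stream[11..12]='3' size=0x3=3, data at stream[14..17]='tam' -> body[6..9], body so far='wcqx2ctam'
Chunk 3: stream[19..20]='8' size=0x8=8, data at stream[22..30]='4tpkluhf' -> body[9..17], body so far='wcqx2ctam4tpkluhf'
Chunk 4: stream[32..33]='6' size=0x6=6, data at stream[35..41]='bjbg1e' -> body[17..23], body so far='wcqx2ctam4tpkluhfbjbg1e'
Chunk 5: stream[43..44]='6' size=0x6=6, data at stream[46..52]='pnxvyx' -> body[23..29], body so far='wcqx2ctam4tpkluhfbjbg1epnxvyx'
Chunk 6: stream[54..55]='0' size=0 (terminator). Final body='wcqx2ctam4tpkluhfbjbg1epnxvyx' (29 bytes)

Answer: 6 3 8 6 6 0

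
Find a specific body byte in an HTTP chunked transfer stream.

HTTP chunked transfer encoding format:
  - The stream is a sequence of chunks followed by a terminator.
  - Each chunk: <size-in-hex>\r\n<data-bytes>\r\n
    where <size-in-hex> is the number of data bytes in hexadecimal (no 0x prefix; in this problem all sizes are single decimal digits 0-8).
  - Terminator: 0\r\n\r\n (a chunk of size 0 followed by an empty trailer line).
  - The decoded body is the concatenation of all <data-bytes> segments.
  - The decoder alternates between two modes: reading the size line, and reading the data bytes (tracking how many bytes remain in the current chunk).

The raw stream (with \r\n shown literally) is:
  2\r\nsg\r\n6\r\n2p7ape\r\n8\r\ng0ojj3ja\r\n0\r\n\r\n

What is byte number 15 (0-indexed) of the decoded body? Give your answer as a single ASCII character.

Answer: a

Derivation:
Chunk 1: stream[0..1]='2' size=0x2=2, data at stream[3..5]='sg' -> body[0..2], body so far='sg'
Chunk 2: stream[7..8]='6' size=0x6=6, data at stream[10..16]='2p7ape' -> body[2..8], body so far='sg2p7ape'
Chunk 3: stream[18..19]='8' size=0x8=8, data at stream[21..29]='g0ojj3ja' -> body[8..16], body so far='sg2p7apeg0ojj3ja'
Chunk 4: stream[31..32]='0' size=0 (terminator). Final body='sg2p7apeg0ojj3ja' (16 bytes)
Body byte 15 = 'a'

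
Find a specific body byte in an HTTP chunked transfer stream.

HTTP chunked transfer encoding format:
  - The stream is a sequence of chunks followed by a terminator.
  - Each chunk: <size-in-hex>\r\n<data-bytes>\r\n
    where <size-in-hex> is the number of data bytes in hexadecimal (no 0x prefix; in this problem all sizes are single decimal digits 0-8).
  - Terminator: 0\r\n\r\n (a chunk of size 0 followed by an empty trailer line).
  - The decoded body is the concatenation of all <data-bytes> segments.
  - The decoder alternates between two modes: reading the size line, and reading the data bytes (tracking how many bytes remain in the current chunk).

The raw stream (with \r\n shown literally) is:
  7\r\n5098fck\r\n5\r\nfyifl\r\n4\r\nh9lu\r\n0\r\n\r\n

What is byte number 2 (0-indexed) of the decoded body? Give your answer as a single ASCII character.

Answer: 9

Derivation:
Chunk 1: stream[0..1]='7' size=0x7=7, data at stream[3..10]='5098fck' -> body[0..7], body so far='5098fck'
Chunk 2: stream[12..13]='5' size=0x5=5, data at stream[15..20]='fyifl' -> body[7..12], body so far='5098fckfyifl'
Chunk 3: stream[22..23]='4' size=0x4=4, data at stream[25..29]='h9lu' -> body[12..16], body so far='5098fckfyiflh9lu'
Chunk 4: stream[31..32]='0' size=0 (terminator). Final body='5098fckfyiflh9lu' (16 bytes)
Body byte 2 = '9'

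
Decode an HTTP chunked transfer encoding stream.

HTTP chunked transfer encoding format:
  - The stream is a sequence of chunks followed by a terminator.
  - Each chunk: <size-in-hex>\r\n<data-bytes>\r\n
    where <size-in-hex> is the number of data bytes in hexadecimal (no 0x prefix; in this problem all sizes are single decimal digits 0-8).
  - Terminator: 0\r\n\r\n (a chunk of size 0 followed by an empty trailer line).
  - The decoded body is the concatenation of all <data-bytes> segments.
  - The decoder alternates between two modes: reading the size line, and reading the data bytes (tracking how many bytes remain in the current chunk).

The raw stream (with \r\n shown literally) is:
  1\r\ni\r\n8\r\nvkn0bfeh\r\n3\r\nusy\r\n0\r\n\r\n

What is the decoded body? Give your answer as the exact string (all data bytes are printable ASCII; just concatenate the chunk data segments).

Answer: ivkn0bfehusy

Derivation:
Chunk 1: stream[0..1]='1' size=0x1=1, data at stream[3..4]='i' -> body[0..1], body so far='i'
Chunk 2: stream[6..7]='8' size=0x8=8, data at stream[9..17]='vkn0bfeh' -> body[1..9], body so far='ivkn0bfeh'
Chunk 3: stream[19..20]='3' size=0x3=3, data at stream[22..25]='usy' -> body[9..12], body so far='ivkn0bfehusy'
Chunk 4: stream[27..28]='0' size=0 (terminator). Final body='ivkn0bfehusy' (12 bytes)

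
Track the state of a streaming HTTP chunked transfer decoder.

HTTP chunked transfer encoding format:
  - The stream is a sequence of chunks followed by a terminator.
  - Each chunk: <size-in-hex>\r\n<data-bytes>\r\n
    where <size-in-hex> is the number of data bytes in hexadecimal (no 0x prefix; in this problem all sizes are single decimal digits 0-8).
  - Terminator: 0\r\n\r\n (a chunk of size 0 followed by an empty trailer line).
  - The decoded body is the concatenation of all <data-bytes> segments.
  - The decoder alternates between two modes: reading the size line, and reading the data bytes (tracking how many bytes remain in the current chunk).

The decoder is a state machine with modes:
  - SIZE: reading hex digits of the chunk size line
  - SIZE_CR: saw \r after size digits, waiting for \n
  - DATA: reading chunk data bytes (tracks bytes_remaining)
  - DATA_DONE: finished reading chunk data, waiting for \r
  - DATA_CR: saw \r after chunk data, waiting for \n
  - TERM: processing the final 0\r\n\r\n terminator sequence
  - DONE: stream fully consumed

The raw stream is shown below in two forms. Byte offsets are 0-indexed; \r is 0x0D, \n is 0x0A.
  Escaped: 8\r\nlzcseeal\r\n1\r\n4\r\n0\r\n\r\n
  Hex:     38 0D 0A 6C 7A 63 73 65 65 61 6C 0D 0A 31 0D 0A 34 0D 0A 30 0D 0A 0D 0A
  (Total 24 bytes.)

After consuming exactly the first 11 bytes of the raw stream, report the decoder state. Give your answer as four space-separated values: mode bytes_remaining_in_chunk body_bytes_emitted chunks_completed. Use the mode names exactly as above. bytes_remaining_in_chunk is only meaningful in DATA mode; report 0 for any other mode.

Byte 0 = '8': mode=SIZE remaining=0 emitted=0 chunks_done=0
Byte 1 = 0x0D: mode=SIZE_CR remaining=0 emitted=0 chunks_done=0
Byte 2 = 0x0A: mode=DATA remaining=8 emitted=0 chunks_done=0
Byte 3 = 'l': mode=DATA remaining=7 emitted=1 chunks_done=0
Byte 4 = 'z': mode=DATA remaining=6 emitted=2 chunks_done=0
Byte 5 = 'c': mode=DATA remaining=5 emitted=3 chunks_done=0
Byte 6 = 's': mode=DATA remaining=4 emitted=4 chunks_done=0
Byte 7 = 'e': mode=DATA remaining=3 emitted=5 chunks_done=0
Byte 8 = 'e': mode=DATA remaining=2 emitted=6 chunks_done=0
Byte 9 = 'a': mode=DATA remaining=1 emitted=7 chunks_done=0
Byte 10 = 'l': mode=DATA_DONE remaining=0 emitted=8 chunks_done=0

Answer: DATA_DONE 0 8 0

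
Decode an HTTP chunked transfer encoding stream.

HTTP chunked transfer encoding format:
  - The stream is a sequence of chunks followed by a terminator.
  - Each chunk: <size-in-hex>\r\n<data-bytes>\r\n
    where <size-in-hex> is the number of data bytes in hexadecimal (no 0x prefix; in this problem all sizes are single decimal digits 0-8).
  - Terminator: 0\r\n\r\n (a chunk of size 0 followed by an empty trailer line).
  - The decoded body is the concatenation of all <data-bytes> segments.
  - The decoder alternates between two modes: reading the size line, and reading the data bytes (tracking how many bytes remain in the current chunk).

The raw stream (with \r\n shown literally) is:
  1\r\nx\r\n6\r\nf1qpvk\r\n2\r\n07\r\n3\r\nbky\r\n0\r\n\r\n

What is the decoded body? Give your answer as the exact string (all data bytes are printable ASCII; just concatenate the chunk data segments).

Answer: xf1qpvk07bky

Derivation:
Chunk 1: stream[0..1]='1' size=0x1=1, data at stream[3..4]='x' -> body[0..1], body so far='x'
Chunk 2: stream[6..7]='6' size=0x6=6, data at stream[9..15]='f1qpvk' -> body[1..7], body so far='xf1qpvk'
Chunk 3: stream[17..18]='2' size=0x2=2, data at stream[20..22]='07' -> body[7..9], body so far='xf1qpvk07'
Chunk 4: stream[24..25]='3' size=0x3=3, data at stream[27..30]='bky' -> body[9..12], body so far='xf1qpvk07bky'
Chunk 5: stream[32..33]='0' size=0 (terminator). Final body='xf1qpvk07bky' (12 bytes)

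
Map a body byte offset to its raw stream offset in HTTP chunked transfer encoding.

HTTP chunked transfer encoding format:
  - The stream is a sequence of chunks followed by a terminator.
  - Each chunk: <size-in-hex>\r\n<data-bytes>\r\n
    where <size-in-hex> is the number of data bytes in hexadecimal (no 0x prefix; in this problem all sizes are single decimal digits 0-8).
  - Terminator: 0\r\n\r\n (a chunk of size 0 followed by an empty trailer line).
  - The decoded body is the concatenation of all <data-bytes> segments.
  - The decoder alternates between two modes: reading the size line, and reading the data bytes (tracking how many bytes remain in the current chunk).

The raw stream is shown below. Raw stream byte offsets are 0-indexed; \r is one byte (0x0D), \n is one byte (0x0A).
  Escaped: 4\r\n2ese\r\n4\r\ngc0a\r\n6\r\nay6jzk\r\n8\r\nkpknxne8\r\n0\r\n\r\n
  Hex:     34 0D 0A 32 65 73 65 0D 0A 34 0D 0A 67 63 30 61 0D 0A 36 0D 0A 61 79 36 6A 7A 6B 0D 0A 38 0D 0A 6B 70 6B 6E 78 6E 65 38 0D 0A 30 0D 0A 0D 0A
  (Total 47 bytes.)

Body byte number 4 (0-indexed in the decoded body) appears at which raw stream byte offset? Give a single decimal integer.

Chunk 1: stream[0..1]='4' size=0x4=4, data at stream[3..7]='2ese' -> body[0..4], body so far='2ese'
Chunk 2: stream[9..10]='4' size=0x4=4, data at stream[12..16]='gc0a' -> body[4..8], body so far='2esegc0a'
Chunk 3: stream[18..19]='6' size=0x6=6, data at stream[21..27]='ay6jzk' -> body[8..14], body so far='2esegc0aay6jzk'
Chunk 4: stream[29..30]='8' size=0x8=8, data at stream[32..40]='kpknxne8' -> body[14..22], body so far='2esegc0aay6jzkkpknxne8'
Chunk 5: stream[42..43]='0' size=0 (terminator). Final body='2esegc0aay6jzkkpknxne8' (22 bytes)
Body byte 4 at stream offset 12

Answer: 12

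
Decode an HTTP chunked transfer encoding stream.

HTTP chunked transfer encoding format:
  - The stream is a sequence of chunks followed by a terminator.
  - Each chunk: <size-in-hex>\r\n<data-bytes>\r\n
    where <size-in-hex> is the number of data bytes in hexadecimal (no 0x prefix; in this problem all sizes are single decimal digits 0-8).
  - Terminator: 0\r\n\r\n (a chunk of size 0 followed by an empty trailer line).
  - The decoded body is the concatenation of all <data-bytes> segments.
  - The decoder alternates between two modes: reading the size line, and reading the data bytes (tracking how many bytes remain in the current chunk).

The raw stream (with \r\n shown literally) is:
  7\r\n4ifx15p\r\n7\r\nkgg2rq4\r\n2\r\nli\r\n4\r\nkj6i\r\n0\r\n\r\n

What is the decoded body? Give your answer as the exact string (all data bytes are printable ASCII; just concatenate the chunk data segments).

Answer: 4ifx15pkgg2rq4likj6i

Derivation:
Chunk 1: stream[0..1]='7' size=0x7=7, data at stream[3..10]='4ifx15p' -> body[0..7], body so far='4ifx15p'
Chunk 2: stream[12..13]='7' size=0x7=7, data at stream[15..22]='kgg2rq4' -> body[7..14], body so far='4ifx15pkgg2rq4'
Chunk 3: stream[24..25]='2' size=0x2=2, data at stream[27..29]='li' -> body[14..16], body so far='4ifx15pkgg2rq4li'
Chunk 4: stream[31..32]='4' size=0x4=4, data at stream[34..38]='kj6i' -> body[16..20], body so far='4ifx15pkgg2rq4likj6i'
Chunk 5: stream[40..41]='0' size=0 (terminator). Final body='4ifx15pkgg2rq4likj6i' (20 bytes)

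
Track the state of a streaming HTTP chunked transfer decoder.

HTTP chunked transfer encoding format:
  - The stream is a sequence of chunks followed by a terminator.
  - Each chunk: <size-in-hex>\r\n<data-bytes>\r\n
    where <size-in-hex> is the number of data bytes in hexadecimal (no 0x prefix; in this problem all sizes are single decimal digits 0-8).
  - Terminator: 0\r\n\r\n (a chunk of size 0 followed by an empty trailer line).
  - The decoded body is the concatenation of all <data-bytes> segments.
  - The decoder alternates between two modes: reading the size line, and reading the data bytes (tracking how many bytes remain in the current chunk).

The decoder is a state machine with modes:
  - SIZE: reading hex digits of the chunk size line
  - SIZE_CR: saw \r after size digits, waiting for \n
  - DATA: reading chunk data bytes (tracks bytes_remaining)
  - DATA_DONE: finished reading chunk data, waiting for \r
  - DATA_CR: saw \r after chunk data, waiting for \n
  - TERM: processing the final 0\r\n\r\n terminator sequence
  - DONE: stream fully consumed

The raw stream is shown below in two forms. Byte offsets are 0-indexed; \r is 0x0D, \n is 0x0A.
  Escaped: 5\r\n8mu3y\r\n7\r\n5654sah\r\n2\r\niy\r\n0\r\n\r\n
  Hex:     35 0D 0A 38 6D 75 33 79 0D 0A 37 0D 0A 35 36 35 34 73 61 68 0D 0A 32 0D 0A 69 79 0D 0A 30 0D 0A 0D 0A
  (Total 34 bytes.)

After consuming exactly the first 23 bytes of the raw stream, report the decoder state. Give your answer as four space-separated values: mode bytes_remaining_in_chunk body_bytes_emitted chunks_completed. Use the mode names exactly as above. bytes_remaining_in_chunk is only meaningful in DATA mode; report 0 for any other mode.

Byte 0 = '5': mode=SIZE remaining=0 emitted=0 chunks_done=0
Byte 1 = 0x0D: mode=SIZE_CR remaining=0 emitted=0 chunks_done=0
Byte 2 = 0x0A: mode=DATA remaining=5 emitted=0 chunks_done=0
Byte 3 = '8': mode=DATA remaining=4 emitted=1 chunks_done=0
Byte 4 = 'm': mode=DATA remaining=3 emitted=2 chunks_done=0
Byte 5 = 'u': mode=DATA remaining=2 emitted=3 chunks_done=0
Byte 6 = '3': mode=DATA remaining=1 emitted=4 chunks_done=0
Byte 7 = 'y': mode=DATA_DONE remaining=0 emitted=5 chunks_done=0
Byte 8 = 0x0D: mode=DATA_CR remaining=0 emitted=5 chunks_done=0
Byte 9 = 0x0A: mode=SIZE remaining=0 emitted=5 chunks_done=1
Byte 10 = '7': mode=SIZE remaining=0 emitted=5 chunks_done=1
Byte 11 = 0x0D: mode=SIZE_CR remaining=0 emitted=5 chunks_done=1
Byte 12 = 0x0A: mode=DATA remaining=7 emitted=5 chunks_done=1
Byte 13 = '5': mode=DATA remaining=6 emitted=6 chunks_done=1
Byte 14 = '6': mode=DATA remaining=5 emitted=7 chunks_done=1
Byte 15 = '5': mode=DATA remaining=4 emitted=8 chunks_done=1
Byte 16 = '4': mode=DATA remaining=3 emitted=9 chunks_done=1
Byte 17 = 's': mode=DATA remaining=2 emitted=10 chunks_done=1
Byte 18 = 'a': mode=DATA remaining=1 emitted=11 chunks_done=1
Byte 19 = 'h': mode=DATA_DONE remaining=0 emitted=12 chunks_done=1
Byte 20 = 0x0D: mode=DATA_CR remaining=0 emitted=12 chunks_done=1
Byte 21 = 0x0A: mode=SIZE remaining=0 emitted=12 chunks_done=2
Byte 22 = '2': mode=SIZE remaining=0 emitted=12 chunks_done=2

Answer: SIZE 0 12 2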